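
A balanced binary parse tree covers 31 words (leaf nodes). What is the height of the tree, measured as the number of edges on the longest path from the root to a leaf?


In a balanced binary tree with n leaves the deepest leaf is ceil(log2(n)) edges below the root.
log2(31) = 4.9542
ceil(4.9542) = 5
height (edges) = 5

5


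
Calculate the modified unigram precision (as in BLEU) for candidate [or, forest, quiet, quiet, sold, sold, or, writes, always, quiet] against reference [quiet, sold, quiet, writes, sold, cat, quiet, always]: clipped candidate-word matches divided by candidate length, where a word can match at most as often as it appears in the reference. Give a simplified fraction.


Reference word counts: {'always': 1, 'cat': 1, 'quiet': 3, 'sold': 2, 'writes': 1}
Checking each candidate word (with clipping):
  'or' -> not in reference -> no match (matches: 0)
  'forest' -> not in reference -> no match (matches: 0)
  'quiet' -> in reference (ref count 3, used 1/3) -> match (matches: 1)
  'quiet' -> in reference (ref count 3, used 2/3) -> match (matches: 2)
  'sold' -> in reference (ref count 2, used 1/2) -> match (matches: 3)
  'sold' -> in reference (ref count 2, used 2/2) -> match (matches: 4)
  'or' -> not in reference -> no match (matches: 4)
  'writes' -> in reference (ref count 1, used 1/1) -> match (matches: 5)
  'always' -> in reference (ref count 1, used 1/1) -> match (matches: 6)
  'quiet' -> in reference (ref count 3, used 3/3) -> match (matches: 7)
Clipped matches: 7, Candidate length: 10
Precision = 7/10

7/10


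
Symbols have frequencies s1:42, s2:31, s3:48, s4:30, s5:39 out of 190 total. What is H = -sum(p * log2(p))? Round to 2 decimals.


Computing entropy H = -sum(p_i * log2(p_i)):
  s1: p = 42/190 = 0.2211, -p*log2(p) = 0.4814
  s2: p = 31/190 = 0.1632, -p*log2(p) = 0.4268
  s3: p = 48/190 = 0.2526, -p*log2(p) = 0.5014
  s4: p = 30/190 = 0.1579, -p*log2(p) = 0.4205
  s5: p = 39/190 = 0.2053, -p*log2(p) = 0.4689
H = sum of terms = 2.2990
Rounded to 2 decimals: 2.30

2.30


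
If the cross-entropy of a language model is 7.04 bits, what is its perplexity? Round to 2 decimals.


Perplexity formula: PP = 2^H
H = 7.04
PP = 2^7.04
Decompose: 2^7.04 = 2^7 * 2^0.04
2^7 = 128, 2^0.04 ~ 1.0281138
PP ~ 128 * 1.0281138 = 131.5985664
Rounded to 2 decimals: 131.60

131.60


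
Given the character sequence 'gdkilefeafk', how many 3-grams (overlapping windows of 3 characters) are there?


String 'gdkilefeafk' has length L = 11.
Number of overlapping n-grams = L - n + 1
Substituting: 11 - 3 + 1 = 9

9


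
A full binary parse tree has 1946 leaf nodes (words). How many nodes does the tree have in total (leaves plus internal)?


Leaf nodes (terminals): 1946
Internal nodes = n - 1 = 1946 - 1 = 1945
Total = leaves + internal = 1946 + 1945 = 3891

3891


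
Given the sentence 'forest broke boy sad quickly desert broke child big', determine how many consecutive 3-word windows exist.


Word trigrams from [9] words:
  Trigram 1: (forest broke boy)
  Trigram 2: (broke boy sad)
  Trigram 3: (boy sad quickly)
  Trigram 4: (sad quickly desert)
  Trigram 5: (quickly desert broke)
  Trigram 6: (desert broke child)
  Trigram 7: (broke child big)
Total word trigrams: 9 - 2 = 7

7


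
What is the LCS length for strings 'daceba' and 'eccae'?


DP table for LCS of 'daceba' and 'eccae':
       e  c  c  a  e
    0  0  0  0  0  0
  d 0  0  0  0  0  0
  a 0  0  0  0  1  1
  c 0  0  1  1  1  1
  e 0  1  1  1  1  2
  b 0  1  1  1  1  2
  a 0  1  1  1  2  2
LCS: 'ae'
LCS length = 2

2


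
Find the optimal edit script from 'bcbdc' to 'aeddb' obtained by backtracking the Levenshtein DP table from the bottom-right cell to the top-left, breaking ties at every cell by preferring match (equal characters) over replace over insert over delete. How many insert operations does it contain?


Edit distance = 4. Backtracking from cell (5, 5) with preference match > replace > insert > delete,
then listing the resulting alignment 'bcbdc' -> 'aeddb' left to right:
  Step 1: replace b->a
  Step 2: replace c->e
  Step 3: replace b->d
  Step 4: keep 'd'
  Step 5: replace c->b
Total insertions: 0

0


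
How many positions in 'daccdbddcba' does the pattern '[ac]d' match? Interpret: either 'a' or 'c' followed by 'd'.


Pattern: [ac]d means either 'a' or 'c' followed by 'd'.
Scanning 'daccdbddcba' position-by-position:
  Pos 0: window 'da' -> no
  Pos 1: window 'ac' -> no
  Pos 2: window 'cc' -> no
  Pos 3: window 'cd' -> MATCH
  Pos 4: window 'db' -> no
  Pos 5: window 'bd' -> no
  Pos 6: window 'dd' -> no
  Pos 7: window 'dc' -> no
  Pos 8: window 'cb' -> no
  Pos 9: window 'ba' -> no
  Pos 10: window 'a' -> no
Total matches: 1

1


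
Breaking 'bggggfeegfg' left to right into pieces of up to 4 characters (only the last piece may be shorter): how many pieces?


'bggggfeegfg' has 11 characters.
Chunking with max size 4:
  Chunk 1: 'bggg' (positions 0-3)
  Chunk 2: 'gfee' (positions 4-7)
  Chunk 3: 'gfg' (positions 8-10)
Total chunks: ceil(11 / 4) = 3

3


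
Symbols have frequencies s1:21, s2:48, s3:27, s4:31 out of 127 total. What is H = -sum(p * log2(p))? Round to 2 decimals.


Computing entropy H = -sum(p_i * log2(p_i)):
  s1: p = 21/127 = 0.1654, -p*log2(p) = 0.4293
  s2: p = 48/127 = 0.3780, -p*log2(p) = 0.5305
  s3: p = 27/127 = 0.2126, -p*log2(p) = 0.4749
  s4: p = 31/127 = 0.2441, -p*log2(p) = 0.4966
H = sum of terms = 1.9313
Rounded to 2 decimals: 1.93

1.93


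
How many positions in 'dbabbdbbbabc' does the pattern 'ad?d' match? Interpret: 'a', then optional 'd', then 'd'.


Pattern: ad?d means 'a', then optional 'd', then 'd'.
Scanning 'dbabbdbbbabc' position-by-position:
  Pos 0: window 'dba' -> no
  Pos 1: window 'bab' -> no
  Pos 2: window 'abb' -> no
  Pos 3: window 'bbd' -> no
  Pos 4: window 'bdb' -> no
  Pos 5: window 'dbb' -> no
  Pos 6: window 'bbb' -> no
  Pos 7: window 'bba' -> no
  Pos 8: window 'bab' -> no
  Pos 9: window 'abc' -> no
  Pos 10: window 'bc' -> no
  Pos 11: window 'c' -> no
Total matches: 0

0


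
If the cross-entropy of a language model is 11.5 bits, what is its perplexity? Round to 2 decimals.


Perplexity formula: PP = 2^H
H = 11.5
PP = 2^11.5
Decompose: 2^11.5 = 2^11 * 2^0.5 = 2^11 * sqrt(2)
2^11 = 2048, sqrt(2) ~ 1.4142136
PP ~ 2048 * 1.4142136 = 2896.3094528
Rounded to 2 decimals: 2896.31

2896.31


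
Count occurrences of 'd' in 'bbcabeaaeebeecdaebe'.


Scanning 'bbcabeaaeebeecdaebe' for 'd':
  Position 14: 'd' -> MATCH (count: 1)
Total occurrences of 'd': 1

1


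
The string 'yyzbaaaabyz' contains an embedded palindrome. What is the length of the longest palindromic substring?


Scanning 'yyzbaaaabyz' for palindromic substrings.
Substring at positions 3-8: 'baaaab'.
Check: reverse('baaaab') = 'baaaab' -> palindrome confirmed.
Neighbouring characters ('z' / 'y') break symmetry, so it cannot extend further.
No longer palindromic substring exists; longest length = 6

6


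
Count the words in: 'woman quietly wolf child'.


Counting words by splitting on spaces:
  Word 1: 'woman'
  Word 2: 'quietly'
  Word 3: 'wolf'
  Word 4: 'child'
Total words: 4

4


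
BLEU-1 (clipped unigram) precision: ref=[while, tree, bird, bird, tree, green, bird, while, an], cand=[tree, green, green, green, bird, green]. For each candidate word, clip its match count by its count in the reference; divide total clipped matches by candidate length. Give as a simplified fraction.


Reference word counts: {'an': 1, 'bird': 3, 'green': 1, 'tree': 2, 'while': 2}
Checking each candidate word (with clipping):
  'tree' -> in reference (ref count 2, used 1/2) -> match (matches: 1)
  'green' -> in reference (ref count 1, used 1/1) -> match (matches: 2)
  'green' -> ref count 1 already used up (1/1) -> clipped, no match (matches: 2)
  'green' -> ref count 1 already used up (1/1) -> clipped, no match (matches: 2)
  'bird' -> in reference (ref count 3, used 1/3) -> match (matches: 3)
  'green' -> ref count 1 already used up (1/1) -> clipped, no match (matches: 3)
Clipped matches: 3, Candidate length: 6
Precision = 3/6 = 1/2

1/2


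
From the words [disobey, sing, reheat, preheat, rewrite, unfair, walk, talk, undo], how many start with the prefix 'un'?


Checking each word for prefix 'un':
  'disobey' -> no (count: 0)
  'sing' -> no (count: 0)
  'reheat' -> no (count: 0)
  'preheat' -> no (count: 0)
  'rewrite' -> no (count: 0)
  'unfair' -> YES, starts with 'un' (count: 1)
  'walk' -> no (count: 1)
  'talk' -> no (count: 1)
  'undo' -> YES, starts with 'un' (count: 2)
Total with prefix 'un': 2

2


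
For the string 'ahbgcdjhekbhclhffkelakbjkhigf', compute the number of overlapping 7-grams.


String 'ahbgcdjhekbhclhffkelakbjkhigf' has length L = 29.
Number of overlapping n-grams = L - n + 1
Substituting: 29 - 7 + 1 = 23

23


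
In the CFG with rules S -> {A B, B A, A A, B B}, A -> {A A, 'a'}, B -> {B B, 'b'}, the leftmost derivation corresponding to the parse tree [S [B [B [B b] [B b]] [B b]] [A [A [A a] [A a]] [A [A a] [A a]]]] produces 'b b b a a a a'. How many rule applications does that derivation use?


Every bracketed nonterminal node [X ...] in the tree is produced by exactly one rule application.
Reading the tree off as a leftmost derivation:
  Step 1: S  =>  B A   (applied S -> B A)
  Step 2: B A  =>  B B A   (applied B -> B B)
  Step 3: B B A  =>  B B B A   (applied B -> B B)
  Step 4: B B B A  =>  b B B A   (applied B -> b)
  Step 5: b B B A  =>  b b B A   (applied B -> b)
  Step 6: b b B A  =>  b b b A   (applied B -> b)
  Step 7: b b b A  =>  b b b A A   (applied A -> A A)
  Step 8: b b b A A  =>  b b b A A A   (applied A -> A A)
  Step 9: b b b A A A  =>  b b b a A A   (applied A -> a)
  Step 10: b b b a A A  =>  b b b a a A   (applied A -> a)
  Step 11: b b b a a A  =>  b b b a a A A   (applied A -> A A)
  Step 12: b b b a a A A  =>  b b b a a a A   (applied A -> a)
  Step 13: b b b a a a A  =>  b b b a a a a   (applied A -> a)
Final yield: b b b a a a a
Total rewrite steps: 13

13


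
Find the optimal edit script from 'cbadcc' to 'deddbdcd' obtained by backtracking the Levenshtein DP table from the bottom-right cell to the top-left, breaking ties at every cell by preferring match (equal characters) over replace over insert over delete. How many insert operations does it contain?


Edit distance = 6. Backtracking from cell (6, 8) with preference match > replace > insert > delete,
then listing the resulting alignment 'cbadcc' -> 'deddbdcd' left to right:
  Step 1: insert 'd' [insertion #1]
  Step 2: insert 'e' [insertion #2]
  Step 3: replace c->d
  Step 4: replace b->d
  Step 5: replace a->b
  Step 6: keep 'd'
  Step 7: keep 'c'
  Step 8: replace c->d
Total insertions: 2

2


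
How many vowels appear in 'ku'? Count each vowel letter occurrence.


Scanning each character of 'ku':
  Position 1: 'k' -> consonant (running count: 0)
  Position 2: 'u' -> vowel (running count: 1)
Total vowels: 1

1


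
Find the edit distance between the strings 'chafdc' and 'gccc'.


Building DP table for s1='chafdc' (len 6) and s2='gccc' (len 4):
       g  c  c  c
    0  1  2  3  4
  c 1  1  1  2  3
  h 2  2  2  2  3
  a 3  3  3  3  3
  f 4  4  4  4  4
  d 5  5  5  5  5
  c 6  6  5  5  5
Edit distance = dp[6][4] = 5

5


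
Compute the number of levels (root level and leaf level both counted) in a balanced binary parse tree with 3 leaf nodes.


In a balanced binary tree with n leaves the deepest leaf is ceil(log2(n)) edges below the root,
so counting node levels inclusive of root and leaves gives ceil(log2(n)) + 1 levels.
log2(3) = 1.5850
ceil(1.5850) = 2
levels = 2 + 1 = 3

3


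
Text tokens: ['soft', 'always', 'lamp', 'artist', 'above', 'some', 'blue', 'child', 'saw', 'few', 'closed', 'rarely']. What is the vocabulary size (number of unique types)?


Listing all tokens and tracking unique types:
  Token 1: 'soft' -> NEW (unique so far: 1)
  Token 2: 'always' -> NEW (unique so far: 2)
  Token 3: 'lamp' -> NEW (unique so far: 3)
  Token 4: 'artist' -> NEW (unique so far: 4)
  Token 5: 'above' -> NEW (unique so far: 5)
  Token 6: 'some' -> NEW (unique so far: 6)
  Token 7: 'blue' -> NEW (unique so far: 7)
  Token 8: 'child' -> NEW (unique so far: 8)
  Token 9: 'saw' -> NEW (unique so far: 9)
  Token 10: 'few' -> NEW (unique so far: 10)
  Token 11: 'closed' -> NEW (unique so far: 11)
  Token 12: 'rarely' -> NEW (unique so far: 12)
Unique types: ('above', 'always', 'artist', 'blue', 'child', 'closed', 'few', 'lamp', 'rarely', 'saw', 'soft', 'some')
Vocabulary size: 12

12


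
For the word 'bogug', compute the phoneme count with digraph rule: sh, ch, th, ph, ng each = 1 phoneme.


Parsing 'bogug' greedily, digraphs first:
  'b' -> consonant phoneme (phonemes so far: 1)
  'o' -> vowel phoneme (phonemes so far: 2)
  'g' -> consonant phoneme (phonemes so far: 3)
  'u' -> vowel phoneme (phonemes so far: 4)
  'g' -> consonant phoneme (phonemes so far: 5)
Total phonemes: 5

5


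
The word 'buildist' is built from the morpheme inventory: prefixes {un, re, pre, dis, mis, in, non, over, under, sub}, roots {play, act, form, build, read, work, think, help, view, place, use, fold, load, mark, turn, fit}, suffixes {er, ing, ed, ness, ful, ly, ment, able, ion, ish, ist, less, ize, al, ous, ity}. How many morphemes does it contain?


Segmenting 'buildist' against the inventory:
  'build' -> root (morpheme 1)
  'ist' -> suffix (morpheme 2)
Total morphemes: 2

2


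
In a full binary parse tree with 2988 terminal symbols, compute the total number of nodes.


Leaf nodes (terminals): 2988
Internal nodes = n - 1 = 2988 - 1 = 2987
Total = leaves + internal = 2988 + 2987 = 5975

5975


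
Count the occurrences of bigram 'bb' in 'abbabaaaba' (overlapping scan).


Scanning 'abbabaaaba' for bigram 'bb':
  Position 0: 'ab' -> no
  Position 1: 'bb' -> MATCH
  Position 2: 'ba' -> no
  Position 3: 'ab' -> no
  Position 4: 'ba' -> no
  Position 5: 'aa' -> no
  Position 6: 'aa' -> no
  Position 7: 'ab' -> no
  Position 8: 'ba' -> no
Total matches: 1

1


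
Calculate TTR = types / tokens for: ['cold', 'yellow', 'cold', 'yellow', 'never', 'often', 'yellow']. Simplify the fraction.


Tokens: 7
Unique types: ('cold', 'never', 'often', 'yellow') = 4
TTR = 4/7
Already in lowest terms.

4/7


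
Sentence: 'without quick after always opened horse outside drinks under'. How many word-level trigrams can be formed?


Word trigrams from [9] words:
  Trigram 1: (without quick after)
  Trigram 2: (quick after always)
  Trigram 3: (after always opened)
  Trigram 4: (always opened horse)
  Trigram 5: (opened horse outside)
  Trigram 6: (horse outside drinks)
  Trigram 7: (outside drinks under)
Total word trigrams: 9 - 2 = 7

7


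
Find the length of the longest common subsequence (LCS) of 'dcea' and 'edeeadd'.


DP table for LCS of 'dcea' and 'edeeadd':
       e  d  e  e  a  d  d
    0  0  0  0  0  0  0  0
  d 0  0  1  1  1  1  1  1
  c 0  0  1  1  1  1  1  1
  e 0  1  1  2  2  2  2  2
  a 0  1  1  2  2  3  3  3
LCS: 'dea'
LCS length = 3

3


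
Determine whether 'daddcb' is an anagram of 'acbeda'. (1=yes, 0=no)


Sort characters of 'daddcb': 'abcddd'
Sort characters of 'acbeda': 'aabcde'
Sorted forms differ -> they are NOT anagrams
Result: 0

0


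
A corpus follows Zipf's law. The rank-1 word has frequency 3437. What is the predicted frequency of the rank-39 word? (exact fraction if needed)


Zipf's law: freq(rank) = f1 / rank
f1 = 3437, rank = 39
freq = 3437 / 39
GCD(3437, 39) = 1
Simplified: 3437/39

3437/39


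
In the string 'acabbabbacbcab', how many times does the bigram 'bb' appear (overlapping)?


Scanning 'acabbabbacbcab' for bigram 'bb':
  Position 0: 'ac' -> no
  Position 1: 'ca' -> no
  Position 2: 'ab' -> no
  Position 3: 'bb' -> MATCH
  Position 4: 'ba' -> no
  Position 5: 'ab' -> no
  Position 6: 'bb' -> MATCH
  Position 7: 'ba' -> no
  Position 8: 'ac' -> no
  Position 9: 'cb' -> no
  Position 10: 'bc' -> no
  Position 11: 'ca' -> no
  Position 12: 'ab' -> no
Total matches: 2

2


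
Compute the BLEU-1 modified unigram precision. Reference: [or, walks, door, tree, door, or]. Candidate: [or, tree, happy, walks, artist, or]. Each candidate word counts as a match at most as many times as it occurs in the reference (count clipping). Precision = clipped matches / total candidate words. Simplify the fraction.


Reference word counts: {'door': 2, 'or': 2, 'tree': 1, 'walks': 1}
Checking each candidate word (with clipping):
  'or' -> in reference (ref count 2, used 1/2) -> match (matches: 1)
  'tree' -> in reference (ref count 1, used 1/1) -> match (matches: 2)
  'happy' -> not in reference -> no match (matches: 2)
  'walks' -> in reference (ref count 1, used 1/1) -> match (matches: 3)
  'artist' -> not in reference -> no match (matches: 3)
  'or' -> in reference (ref count 2, used 2/2) -> match (matches: 4)
Clipped matches: 4, Candidate length: 6
Precision = 4/6 = 2/3

2/3


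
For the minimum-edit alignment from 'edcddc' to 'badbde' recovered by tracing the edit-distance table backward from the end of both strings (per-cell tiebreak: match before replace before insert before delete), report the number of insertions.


Edit distance = 5. Backtracking from cell (6, 6) with preference match > replace > insert > delete,
then listing the resulting alignment 'edcddc' -> 'badbde' left to right:
  Step 1: replace e->b
  Step 2: replace d->a
  Step 3: replace c->d
  Step 4: replace d->b
  Step 5: keep 'd'
  Step 6: replace c->e
Total insertions: 0

0


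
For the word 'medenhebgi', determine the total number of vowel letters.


Scanning each character of 'medenhebgi':
  Position 1: 'm' -> consonant (running count: 0)
  Position 2: 'e' -> vowel (running count: 1)
  Position 3: 'd' -> consonant (running count: 1)
  Position 4: 'e' -> vowel (running count: 2)
  Position 5: 'n' -> consonant (running count: 2)
  Position 6: 'h' -> consonant (running count: 2)
  Position 7: 'e' -> vowel (running count: 3)
  Position 8: 'b' -> consonant (running count: 3)
  Position 9: 'g' -> consonant (running count: 3)
  Position 10: 'i' -> vowel (running count: 4)
Total vowels: 4

4


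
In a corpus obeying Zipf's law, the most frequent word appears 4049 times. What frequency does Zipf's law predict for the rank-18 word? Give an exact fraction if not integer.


Zipf's law: freq(rank) = f1 / rank
f1 = 4049, rank = 18
freq = 4049 / 18
GCD(4049, 18) = 1
Simplified: 4049/18

4049/18


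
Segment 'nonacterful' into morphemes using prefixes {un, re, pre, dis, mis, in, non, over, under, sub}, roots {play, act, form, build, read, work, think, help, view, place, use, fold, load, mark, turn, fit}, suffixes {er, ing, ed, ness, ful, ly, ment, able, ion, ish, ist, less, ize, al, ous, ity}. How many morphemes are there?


Segmenting 'nonacterful' against the inventory:
  'non' -> prefix (morpheme 1)
  'act' -> root (morpheme 2)
  'er' -> suffix (morpheme 3)
  'ful' -> suffix (morpheme 4)
Total morphemes: 4

4


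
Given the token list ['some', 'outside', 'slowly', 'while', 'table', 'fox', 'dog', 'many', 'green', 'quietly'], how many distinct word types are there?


Listing all tokens and tracking unique types:
  Token 1: 'some' -> NEW (unique so far: 1)
  Token 2: 'outside' -> NEW (unique so far: 2)
  Token 3: 'slowly' -> NEW (unique so far: 3)
  Token 4: 'while' -> NEW (unique so far: 4)
  Token 5: 'table' -> NEW (unique so far: 5)
  Token 6: 'fox' -> NEW (unique so far: 6)
  Token 7: 'dog' -> NEW (unique so far: 7)
  Token 8: 'many' -> NEW (unique so far: 8)
  Token 9: 'green' -> NEW (unique so far: 9)
  Token 10: 'quietly' -> NEW (unique so far: 10)
Unique types: ('dog', 'fox', 'green', 'many', 'outside', 'quietly', 'slowly', 'some', 'table', 'while')
Vocabulary size: 10

10


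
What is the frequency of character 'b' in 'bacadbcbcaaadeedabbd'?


Scanning 'bacadbcbcaaadeedabbd' for 'b':
  Position 0: 'b' -> MATCH (count: 1)
  Position 5: 'b' -> MATCH (count: 2)
  Position 7: 'b' -> MATCH (count: 3)
  Position 17: 'b' -> MATCH (count: 4)
  Position 18: 'b' -> MATCH (count: 5)
Total occurrences of 'b': 5

5


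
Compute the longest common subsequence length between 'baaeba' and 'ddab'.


DP table for LCS of 'baaeba' and 'ddab':
       d  d  a  b
    0  0  0  0  0
  b 0  0  0  0  1
  a 0  0  0  1  1
  a 0  0  0  1  1
  e 0  0  0  1  1
  b 0  0  0  1  2
  a 0  0  0  1  2
LCS: 'ab'
LCS length = 2

2


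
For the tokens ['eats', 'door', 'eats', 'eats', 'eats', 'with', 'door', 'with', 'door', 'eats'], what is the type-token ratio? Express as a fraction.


Tokens: 10
Unique types: ('door', 'eats', 'with') = 3
TTR = 3/10
Already in lowest terms.

3/10


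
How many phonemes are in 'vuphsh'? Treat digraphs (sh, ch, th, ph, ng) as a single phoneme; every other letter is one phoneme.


Parsing 'vuphsh' greedily, digraphs first:
  'v' -> consonant phoneme (phonemes so far: 1)
  'u' -> vowel phoneme (phonemes so far: 2)
  'ph' -> digraph (1 consonant phoneme) (phonemes so far: 3)
  'sh' -> digraph (1 consonant phoneme) (phonemes so far: 4)
Total phonemes: 4

4


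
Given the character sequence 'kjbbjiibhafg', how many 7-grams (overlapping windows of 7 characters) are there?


String 'kjbbjiibhafg' has length L = 12.
Number of overlapping n-grams = L - n + 1
Substituting: 12 - 7 + 1 = 6

6


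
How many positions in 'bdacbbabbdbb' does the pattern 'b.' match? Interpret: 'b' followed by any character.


Pattern: b. means 'b' followed by any character.
Scanning 'bdacbbabbdbb' position-by-position:
  Pos 0: window 'bd' -> MATCH
  Pos 1: window 'da' -> no
  Pos 2: window 'ac' -> no
  Pos 3: window 'cb' -> no
  Pos 4: window 'bb' -> MATCH
  Pos 5: window 'ba' -> MATCH
  Pos 6: window 'ab' -> no
  Pos 7: window 'bb' -> MATCH
  Pos 8: window 'bd' -> MATCH
  Pos 9: window 'db' -> no
  Pos 10: window 'bb' -> MATCH
  Pos 11: window 'b' -> no
Total matches: 6

6


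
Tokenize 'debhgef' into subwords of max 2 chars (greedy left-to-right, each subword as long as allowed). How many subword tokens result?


'debhgef' has 7 characters.
Chunking with max size 2:
  Chunk 1: 'de' (positions 0-1)
  Chunk 2: 'bh' (positions 2-3)
  Chunk 3: 'ge' (positions 4-5)
  Chunk 4: 'f' (positions 6-6)
Total chunks: ceil(7 / 2) = 4

4


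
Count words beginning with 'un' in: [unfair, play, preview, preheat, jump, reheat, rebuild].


Checking each word for prefix 'un':
  'unfair' -> YES, starts with 'un' (count: 1)
  'play' -> no (count: 1)
  'preview' -> no (count: 1)
  'preheat' -> no (count: 1)
  'jump' -> no (count: 1)
  'reheat' -> no (count: 1)
  'rebuild' -> no (count: 1)
Total with prefix 'un': 1

1


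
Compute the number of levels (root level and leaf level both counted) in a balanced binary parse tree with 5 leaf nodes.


In a balanced binary tree with n leaves the deepest leaf is ceil(log2(n)) edges below the root,
so counting node levels inclusive of root and leaves gives ceil(log2(n)) + 1 levels.
log2(5) = 2.3219
ceil(2.3219) = 3
levels = 3 + 1 = 4

4


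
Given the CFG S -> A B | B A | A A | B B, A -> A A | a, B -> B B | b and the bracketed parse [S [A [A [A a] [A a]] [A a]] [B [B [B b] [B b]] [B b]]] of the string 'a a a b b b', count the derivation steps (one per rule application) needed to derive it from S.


Every bracketed nonterminal node [X ...] in the tree is produced by exactly one rule application.
Reading the tree off as a leftmost derivation:
  Step 1: S  =>  A B   (applied S -> A B)
  Step 2: A B  =>  A A B   (applied A -> A A)
  Step 3: A A B  =>  A A A B   (applied A -> A A)
  Step 4: A A A B  =>  a A A B   (applied A -> a)
  Step 5: a A A B  =>  a a A B   (applied A -> a)
  Step 6: a a A B  =>  a a a B   (applied A -> a)
  Step 7: a a a B  =>  a a a B B   (applied B -> B B)
  Step 8: a a a B B  =>  a a a B B B   (applied B -> B B)
  Step 9: a a a B B B  =>  a a a b B B   (applied B -> b)
  Step 10: a a a b B B  =>  a a a b b B   (applied B -> b)
  Step 11: a a a b b B  =>  a a a b b b   (applied B -> b)
Final yield: a a a b b b
Total rewrite steps: 11

11


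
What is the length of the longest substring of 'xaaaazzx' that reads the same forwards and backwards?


Scanning 'xaaaazzx' for palindromic substrings.
Substring at positions 1-4: 'aaaa'.
Check: reverse('aaaa') = 'aaaa' -> palindrome confirmed.
Neighbouring characters ('x' / 'z') break symmetry, so it cannot extend further.
No longer palindromic substring exists; longest length = 4

4


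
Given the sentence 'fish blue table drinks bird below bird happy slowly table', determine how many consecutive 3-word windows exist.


Word trigrams from [10] words:
  Trigram 1: (fish blue table)
  Trigram 2: (blue table drinks)
  Trigram 3: (table drinks bird)
  Trigram 4: (drinks bird below)
  Trigram 5: (bird below bird)
  Trigram 6: (below bird happy)
  Trigram 7: (bird happy slowly)
  Trigram 8: (happy slowly table)
Total word trigrams: 10 - 2 = 8

8


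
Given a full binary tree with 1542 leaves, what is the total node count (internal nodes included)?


Leaf nodes (terminals): 1542
Internal nodes = n - 1 = 1542 - 1 = 1541
Total = leaves + internal = 1542 + 1541 = 3083

3083


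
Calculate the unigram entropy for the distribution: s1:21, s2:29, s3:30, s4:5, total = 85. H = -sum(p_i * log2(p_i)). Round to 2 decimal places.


Computing entropy H = -sum(p_i * log2(p_i)):
  s1: p = 21/85 = 0.2471, -p*log2(p) = 0.4983
  s2: p = 29/85 = 0.3412, -p*log2(p) = 0.5293
  s3: p = 30/85 = 0.3529, -p*log2(p) = 0.5303
  s4: p = 5/85 = 0.0588, -p*log2(p) = 0.2404
H = sum of terms = 1.7983
Rounded to 2 decimals: 1.80

1.80


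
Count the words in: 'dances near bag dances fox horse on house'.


Counting words by splitting on spaces:
  Word 1: 'dances'
  Word 2: 'near'
  Word 3: 'bag'
  Word 4: 'dances'
  Word 5: 'fox'
  Word 6: 'horse'
  Word 7: 'on'
  Word 8: 'house'
Total words: 8

8


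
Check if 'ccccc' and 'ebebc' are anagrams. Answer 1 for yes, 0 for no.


Sort characters of 'ccccc': 'ccccc'
Sort characters of 'ebebc': 'bbcee'
Sorted forms differ -> they are NOT anagrams
Result: 0

0


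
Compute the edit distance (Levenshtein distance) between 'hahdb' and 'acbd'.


Building DP table for s1='hahdb' (len 5) and s2='acbd' (len 4):
       a  c  b  d
    0  1  2  3  4
  h 1  1  2  3  4
  a 2  1  2  3  4
  h 3  2  2  3  4
  d 4  3  3  3  3
  b 5  4  4  3  4
Edit distance = dp[5][4] = 4

4


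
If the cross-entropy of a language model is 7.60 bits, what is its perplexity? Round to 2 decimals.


Perplexity formula: PP = 2^H
H = 7.60
PP = 2^7.60
Decompose: 2^7.60 = 2^7 * 2^0.60
2^7 = 128, 2^0.60 ~ 1.5157166
PP ~ 128 * 1.5157166 = 194.0117248
Rounded to 2 decimals: 194.01

194.01


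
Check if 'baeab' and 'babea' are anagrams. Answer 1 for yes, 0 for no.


Sort characters of 'baeab': 'aabbe'
Sort characters of 'babea': 'aabbe'
Sorted forms match -> they ARE anagrams
Result: 1

1


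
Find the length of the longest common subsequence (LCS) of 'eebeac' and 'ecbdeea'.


DP table for LCS of 'eebeac' and 'ecbdeea':
       e  c  b  d  e  e  a
    0  0  0  0  0  0  0  0
  e 0  1  1  1  1  1  1  1
  e 0  1  1  1  1  2  2  2
  b 0  1  1  2  2  2  2  2
  e 0  1  1  2  2  3  3  3
  a 0  1  1  2  2  3  3  4
  c 0  1  2  2  2  3  3  4
LCS: 'eeea'
LCS length = 4

4


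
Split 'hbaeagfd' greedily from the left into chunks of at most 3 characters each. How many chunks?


'hbaeagfd' has 8 characters.
Chunking with max size 3:
  Chunk 1: 'hba' (positions 0-2)
  Chunk 2: 'eag' (positions 3-5)
  Chunk 3: 'fd' (positions 6-7)
Total chunks: ceil(8 / 3) = 3

3


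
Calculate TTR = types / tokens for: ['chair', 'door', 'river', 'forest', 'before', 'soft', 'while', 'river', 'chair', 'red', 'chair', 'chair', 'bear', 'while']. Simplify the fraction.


Tokens: 14
Unique types: ('bear', 'before', 'chair', 'door', 'forest', 'red', 'river', 'soft', 'while') = 9
TTR = 9/14
Already in lowest terms.

9/14


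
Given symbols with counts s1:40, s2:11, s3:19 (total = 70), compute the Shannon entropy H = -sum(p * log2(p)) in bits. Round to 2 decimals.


Computing entropy H = -sum(p_i * log2(p_i)):
  s1: p = 40/70 = 0.5714, -p*log2(p) = 0.4613
  s2: p = 11/70 = 0.1571, -p*log2(p) = 0.4195
  s3: p = 19/70 = 0.2714, -p*log2(p) = 0.5107
H = sum of terms = 1.3915
Rounded to 2 decimals: 1.39

1.39


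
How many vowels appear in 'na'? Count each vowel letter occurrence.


Scanning each character of 'na':
  Position 1: 'n' -> consonant (running count: 0)
  Position 2: 'a' -> vowel (running count: 1)
Total vowels: 1

1


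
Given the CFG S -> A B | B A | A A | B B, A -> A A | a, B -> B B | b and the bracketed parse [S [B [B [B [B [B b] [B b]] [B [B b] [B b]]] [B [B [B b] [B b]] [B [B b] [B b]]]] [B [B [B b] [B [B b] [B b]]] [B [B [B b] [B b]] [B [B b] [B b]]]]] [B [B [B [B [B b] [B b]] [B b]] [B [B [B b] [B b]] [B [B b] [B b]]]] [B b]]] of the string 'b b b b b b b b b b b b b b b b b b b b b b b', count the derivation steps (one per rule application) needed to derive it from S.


Every bracketed nonterminal node [X ...] in the tree is produced by exactly one rule application.
Reading the tree off as a leftmost derivation:
  Step 1: S  =>  B B   (applied S -> B B)
  Step 2: B B  =>  B B B   (applied B -> B B)
  Step 3: B B B  =>  B B B B   (applied B -> B B)
  Step 4: B B B B  =>  B B B B B   (applied B -> B B)
  Step 5: B B B B B  =>  B B B B B B   (applied B -> B B)
  Step 6: B B B B B B  =>  b B B B B B   (applied B -> b)
  Step 7: b B B B B B  =>  b b B B B B   (applied B -> b)
  Step 8: b b B B B B  =>  b b B B B B B   (applied B -> B B)
  Step 9: b b B B B B B  =>  b b b B B B B   (applied B -> b)
  Step 10: b b b B B B B  =>  b b b b B B B   (applied B -> b)
  Step 11: b b b b B B B  =>  b b b b B B B B   (applied B -> B B)
  Step 12: b b b b B B B B  =>  b b b b B B B B B   (applied B -> B B)
  Step 13: b b b b B B B B B  =>  b b b b b B B B B   (applied B -> b)
  Step 14: b b b b b B B B B  =>  b b b b b b B B B   (applied B -> b)
  Step 15: b b b b b b B B B  =>  b b b b b b B B B B   (applied B -> B B)
  Step 16: b b b b b b B B B B  =>  b b b b b b b B B B   (applied B -> b)
  Step 17: b b b b b b b B B B  =>  b b b b b b b b B B   (applied B -> b)
  Step 18: b b b b b b b b B B  =>  b b b b b b b b B B B   (applied B -> B B)
  Step 19: b b b b b b b b B B B  =>  b b b b b b b b B B B B   (applied B -> B B)
  Step 20: b b b b b b b b B B B B  =>  b b b b b b b b b B B B   (applied B -> b)
  Step 21: b b b b b b b b b B B B  =>  b b b b b b b b b B B B B   (applied B -> B B)
  Step 22: b b b b b b b b b B B B B  =>  b b b b b b b b b b B B B   (applied B -> b)
  Step 23: b b b b b b b b b b B B B  =>  b b b b b b b b b b b B B   (applied B -> b)
  Step 24: b b b b b b b b b b b B B  =>  b b b b b b b b b b b B B B   (applied B -> B B)
  Step 25: b b b b b b b b b b b B B B  =>  b b b b b b b b b b b B B B B   (applied B -> B B)
  Step 26: b b b b b b b b b b b B B B B  =>  b b b b b b b b b b b b B B B   (applied B -> b)
  Step 27: b b b b b b b b b b b b B B B  =>  b b b b b b b b b b b b b B B   (applied B -> b)
  Step 28: b b b b b b b b b b b b b B B  =>  b b b b b b b b b b b b b B B B   (applied B -> B B)
  Step 29: b b b b b b b b b b b b b B B B  =>  b b b b b b b b b b b b b b B B   (applied B -> b)
  Step 30: b b b b b b b b b b b b b b B B  =>  b b b b b b b b b b b b b b b B   (applied B -> b)
  Step 31: b b b b b b b b b b b b b b b B  =>  b b b b b b b b b b b b b b b B B   (applied B -> B B)
  Step 32: b b b b b b b b b b b b b b b B B  =>  b b b b b b b b b b b b b b b B B B   (applied B -> B B)
  Step 33: b b b b b b b b b b b b b b b B B B  =>  b b b b b b b b b b b b b b b B B B B   (applied B -> B B)
  Step 34: b b b b b b b b b b b b b b b B B B B  =>  b b b b b b b b b b b b b b b B B B B B   (applied B -> B B)
  Step 35: b b b b b b b b b b b b b b b B B B B B  =>  b b b b b b b b b b b b b b b b B B B B   (applied B -> b)
  Step 36: b b b b b b b b b b b b b b b b B B B B  =>  b b b b b b b b b b b b b b b b b B B B   (applied B -> b)
  Step 37: b b b b b b b b b b b b b b b b b B B B  =>  b b b b b b b b b b b b b b b b b b B B   (applied B -> b)
  Step 38: b b b b b b b b b b b b b b b b b b B B  =>  b b b b b b b b b b b b b b b b b b B B B   (applied B -> B B)
  Step 39: b b b b b b b b b b b b b b b b b b B B B  =>  b b b b b b b b b b b b b b b b b b B B B B   (applied B -> B B)
  Step 40: b b b b b b b b b b b b b b b b b b B B B B  =>  b b b b b b b b b b b b b b b b b b b B B B   (applied B -> b)
  Step 41: b b b b b b b b b b b b b b b b b b b B B B  =>  b b b b b b b b b b b b b b b b b b b b B B   (applied B -> b)
  Step 42: b b b b b b b b b b b b b b b b b b b b B B  =>  b b b b b b b b b b b b b b b b b b b b B B B   (applied B -> B B)
  Step 43: b b b b b b b b b b b b b b b b b b b b B B B  =>  b b b b b b b b b b b b b b b b b b b b b B B   (applied B -> b)
  Step 44: b b b b b b b b b b b b b b b b b b b b b B B  =>  b b b b b b b b b b b b b b b b b b b b b b B   (applied B -> b)
  Step 45: b b b b b b b b b b b b b b b b b b b b b b B  =>  b b b b b b b b b b b b b b b b b b b b b b b   (applied B -> b)
Final yield: b b b b b b b b b b b b b b b b b b b b b b b
Total rewrite steps: 45

45


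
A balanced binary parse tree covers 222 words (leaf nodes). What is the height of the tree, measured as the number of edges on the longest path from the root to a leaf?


In a balanced binary tree with n leaves the deepest leaf is ceil(log2(n)) edges below the root.
log2(222) = 7.7944
ceil(7.7944) = 8
height (edges) = 8

8


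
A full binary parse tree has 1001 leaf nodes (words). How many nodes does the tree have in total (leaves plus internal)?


Leaf nodes (terminals): 1001
Internal nodes = n - 1 = 1001 - 1 = 1000
Total = leaves + internal = 1001 + 1000 = 2001

2001


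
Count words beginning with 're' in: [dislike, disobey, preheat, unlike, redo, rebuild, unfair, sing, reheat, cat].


Checking each word for prefix 're':
  'dislike' -> no (count: 0)
  'disobey' -> no (count: 0)
  'preheat' -> no (count: 0)
  'unlike' -> no (count: 0)
  'redo' -> YES, starts with 're' (count: 1)
  'rebuild' -> YES, starts with 're' (count: 2)
  'unfair' -> no (count: 2)
  'sing' -> no (count: 2)
  'reheat' -> YES, starts with 're' (count: 3)
  'cat' -> no (count: 3)
Total with prefix 're': 3

3


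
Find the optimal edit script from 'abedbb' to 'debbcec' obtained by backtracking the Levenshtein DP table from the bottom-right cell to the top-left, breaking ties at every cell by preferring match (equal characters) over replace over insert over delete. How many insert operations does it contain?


Edit distance = 6. Backtracking from cell (6, 7) with preference match > replace > insert > delete,
then listing the resulting alignment 'abedbb' -> 'debbcec' left to right:
  Step 1: insert 'd' [insertion #1]
  Step 2: replace a->e
  Step 3: keep 'b'
  Step 4: replace e->b
  Step 5: replace d->c
  Step 6: replace b->e
  Step 7: replace b->c
Total insertions: 1

1


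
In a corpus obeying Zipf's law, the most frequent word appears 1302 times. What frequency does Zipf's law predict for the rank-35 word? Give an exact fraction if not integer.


Zipf's law: freq(rank) = f1 / rank
f1 = 1302, rank = 35
freq = 1302 / 35
GCD(1302, 35) = 7
Simplified: 186/5

186/5


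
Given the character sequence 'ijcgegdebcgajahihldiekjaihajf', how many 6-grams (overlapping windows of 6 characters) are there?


String 'ijcgegdebcgajahihldiekjaihajf' has length L = 29.
Number of overlapping n-grams = L - n + 1
Substituting: 29 - 6 + 1 = 24

24


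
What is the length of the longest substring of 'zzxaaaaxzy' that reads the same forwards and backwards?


Scanning 'zzxaaaaxzy' for palindromic substrings.
Substring at positions 1-8: 'zxaaaaxz'.
Check: reverse('zxaaaaxz') = 'zxaaaaxz' -> palindrome confirmed.
Neighbouring characters ('z' / 'y') break symmetry, so it cannot extend further.
No longer palindromic substring exists; longest length = 8

8


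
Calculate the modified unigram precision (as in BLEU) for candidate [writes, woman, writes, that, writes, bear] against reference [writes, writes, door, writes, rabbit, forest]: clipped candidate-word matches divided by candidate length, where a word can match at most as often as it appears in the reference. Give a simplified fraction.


Reference word counts: {'door': 1, 'forest': 1, 'rabbit': 1, 'writes': 3}
Checking each candidate word (with clipping):
  'writes' -> in reference (ref count 3, used 1/3) -> match (matches: 1)
  'woman' -> not in reference -> no match (matches: 1)
  'writes' -> in reference (ref count 3, used 2/3) -> match (matches: 2)
  'that' -> not in reference -> no match (matches: 2)
  'writes' -> in reference (ref count 3, used 3/3) -> match (matches: 3)
  'bear' -> not in reference -> no match (matches: 3)
Clipped matches: 3, Candidate length: 6
Precision = 3/6 = 1/2

1/2


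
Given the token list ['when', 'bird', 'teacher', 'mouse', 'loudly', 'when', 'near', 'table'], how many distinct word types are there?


Listing all tokens and tracking unique types:
  Token 1: 'when' -> NEW (unique so far: 1)
  Token 2: 'bird' -> NEW (unique so far: 2)
  Token 3: 'teacher' -> NEW (unique so far: 3)
  Token 4: 'mouse' -> NEW (unique so far: 4)
  Token 5: 'loudly' -> NEW (unique so far: 5)
  Token 6: 'when' -> duplicate (unique so far: 5)
  Token 7: 'near' -> NEW (unique so far: 6)
  Token 8: 'table' -> NEW (unique so far: 7)
Unique types: ('bird', 'loudly', 'mouse', 'near', 'table', 'teacher', 'when')
Vocabulary size: 7

7


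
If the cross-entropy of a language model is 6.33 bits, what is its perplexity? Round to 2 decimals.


Perplexity formula: PP = 2^H
H = 6.33
PP = 2^6.33
Decompose: 2^6.33 = 2^6 * 2^0.33
2^6 = 64, 2^0.33 ~ 1.2570134
PP ~ 64 * 1.2570134 = 80.4488576
Rounded to 2 decimals: 80.45

80.45


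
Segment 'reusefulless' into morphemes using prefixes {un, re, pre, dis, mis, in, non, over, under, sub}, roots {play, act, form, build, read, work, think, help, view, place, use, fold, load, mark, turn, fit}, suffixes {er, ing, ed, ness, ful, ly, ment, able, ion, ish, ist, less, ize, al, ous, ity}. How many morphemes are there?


Segmenting 'reusefulless' against the inventory:
  're' -> prefix (morpheme 1)
  'use' -> root (morpheme 2)
  'ful' -> suffix (morpheme 3)
  'less' -> suffix (morpheme 4)
Total morphemes: 4

4


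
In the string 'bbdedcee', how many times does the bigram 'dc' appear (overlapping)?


Scanning 'bbdedcee' for bigram 'dc':
  Position 0: 'bb' -> no
  Position 1: 'bd' -> no
  Position 2: 'de' -> no
  Position 3: 'ed' -> no
  Position 4: 'dc' -> MATCH
  Position 5: 'ce' -> no
  Position 6: 'ee' -> no
Total matches: 1

1


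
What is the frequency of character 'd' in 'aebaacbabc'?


Scanning 'aebaacbabc' for 'd':
  No matches found.
Total occurrences of 'd': 0

0


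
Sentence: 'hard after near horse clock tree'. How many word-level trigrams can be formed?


Word trigrams from [6] words:
  Trigram 1: (hard after near)
  Trigram 2: (after near horse)
  Trigram 3: (near horse clock)
  Trigram 4: (horse clock tree)
Total word trigrams: 6 - 2 = 4

4


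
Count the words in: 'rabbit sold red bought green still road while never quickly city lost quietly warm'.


Counting words by splitting on spaces:
  Word 1: 'rabbit'
  Word 2: 'sold'
  Word 3: 'red'
  Word 4: 'bought'
  Word 5: 'green'
  Word 6: 'still'
  Word 7: 'road'
  Word 8: 'while'
  Word 9: 'never'
  Word 10: 'quickly'
  Word 11: 'city'
  Word 12: 'lost'
  Word 13: 'quietly'
  Word 14: 'warm'
Total words: 14

14


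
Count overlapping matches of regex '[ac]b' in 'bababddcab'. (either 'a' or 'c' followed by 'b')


Pattern: [ac]b means either 'a' or 'c' followed by 'b'.
Scanning 'bababddcab' position-by-position:
  Pos 0: window 'ba' -> no
  Pos 1: window 'ab' -> MATCH
  Pos 2: window 'ba' -> no
  Pos 3: window 'ab' -> MATCH
  Pos 4: window 'bd' -> no
  Pos 5: window 'dd' -> no
  Pos 6: window 'dc' -> no
  Pos 7: window 'ca' -> no
  Pos 8: window 'ab' -> MATCH
  Pos 9: window 'b' -> no
Total matches: 3

3


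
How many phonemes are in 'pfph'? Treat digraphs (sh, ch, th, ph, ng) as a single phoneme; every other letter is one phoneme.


Parsing 'pfph' greedily, digraphs first:
  'p' -> consonant phoneme (phonemes so far: 1)
  'f' -> consonant phoneme (phonemes so far: 2)
  'ph' -> digraph (1 consonant phoneme) (phonemes so far: 3)
Total phonemes: 3

3
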